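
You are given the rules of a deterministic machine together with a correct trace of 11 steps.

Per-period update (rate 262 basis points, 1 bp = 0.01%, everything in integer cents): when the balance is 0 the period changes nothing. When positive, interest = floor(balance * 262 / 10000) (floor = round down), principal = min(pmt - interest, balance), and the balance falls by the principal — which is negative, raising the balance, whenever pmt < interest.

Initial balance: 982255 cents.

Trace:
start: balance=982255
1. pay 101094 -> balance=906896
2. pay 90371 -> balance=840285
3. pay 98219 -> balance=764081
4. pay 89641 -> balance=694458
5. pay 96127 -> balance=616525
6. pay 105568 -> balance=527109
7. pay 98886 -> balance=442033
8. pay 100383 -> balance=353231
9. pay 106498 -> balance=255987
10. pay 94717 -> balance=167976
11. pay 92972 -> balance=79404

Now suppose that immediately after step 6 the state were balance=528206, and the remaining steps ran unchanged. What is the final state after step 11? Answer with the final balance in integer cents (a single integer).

state after step 6 := balance=528206
7. pay 98886 -> balance=443158
8. pay 100383 -> balance=354385
9. pay 106498 -> balance=257171
10. pay 94717 -> balance=169191
11. pay 92972 -> balance=80651

80651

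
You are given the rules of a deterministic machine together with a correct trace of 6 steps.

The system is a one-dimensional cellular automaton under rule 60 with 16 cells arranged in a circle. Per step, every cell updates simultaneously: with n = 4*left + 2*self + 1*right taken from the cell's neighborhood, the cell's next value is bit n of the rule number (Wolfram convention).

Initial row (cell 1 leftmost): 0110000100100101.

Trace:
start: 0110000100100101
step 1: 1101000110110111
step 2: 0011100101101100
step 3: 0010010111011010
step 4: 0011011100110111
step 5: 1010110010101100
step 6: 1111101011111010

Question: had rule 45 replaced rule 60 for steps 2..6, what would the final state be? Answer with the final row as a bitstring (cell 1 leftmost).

0001101001100111

(re-executing steps 2..6 under rule 45; state before step 2: 1101000110110111)
step 2: 0011010101101100
step 3: 1010111111011001
step 4: 0111100000110001
step 5: 1100001110100101
step 6: 0001101001100111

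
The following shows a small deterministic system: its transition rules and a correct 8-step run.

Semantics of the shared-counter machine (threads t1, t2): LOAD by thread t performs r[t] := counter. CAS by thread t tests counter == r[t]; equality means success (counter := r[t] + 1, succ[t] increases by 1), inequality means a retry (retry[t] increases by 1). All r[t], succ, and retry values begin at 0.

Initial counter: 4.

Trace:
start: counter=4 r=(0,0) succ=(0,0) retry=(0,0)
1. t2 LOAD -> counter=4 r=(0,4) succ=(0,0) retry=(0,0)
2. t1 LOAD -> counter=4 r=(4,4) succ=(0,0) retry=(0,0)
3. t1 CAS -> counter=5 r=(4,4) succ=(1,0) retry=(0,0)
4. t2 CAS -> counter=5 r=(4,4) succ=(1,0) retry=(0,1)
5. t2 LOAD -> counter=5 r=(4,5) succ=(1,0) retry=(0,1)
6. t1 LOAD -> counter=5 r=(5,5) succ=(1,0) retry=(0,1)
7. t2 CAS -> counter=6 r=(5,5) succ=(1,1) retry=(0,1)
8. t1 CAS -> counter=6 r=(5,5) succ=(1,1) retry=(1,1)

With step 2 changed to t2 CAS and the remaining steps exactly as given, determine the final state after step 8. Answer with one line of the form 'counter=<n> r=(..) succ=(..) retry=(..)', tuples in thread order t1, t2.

counter=6 r=(5,5) succ=(0,2) retry=(2,1)

(re-executing from step 2 with the substitution; state before step 2: counter=4 r=(0,4) succ=(0,0) retry=(0,0))
2. t2 CAS -> counter=5 r=(0,4) succ=(0,1) retry=(0,0)
3. t1 CAS -> counter=5 r=(0,4) succ=(0,1) retry=(1,0)
4. t2 CAS -> counter=5 r=(0,4) succ=(0,1) retry=(1,1)
5. t2 LOAD -> counter=5 r=(0,5) succ=(0,1) retry=(1,1)
6. t1 LOAD -> counter=5 r=(5,5) succ=(0,1) retry=(1,1)
7. t2 CAS -> counter=6 r=(5,5) succ=(0,2) retry=(1,1)
8. t1 CAS -> counter=6 r=(5,5) succ=(0,2) retry=(2,1)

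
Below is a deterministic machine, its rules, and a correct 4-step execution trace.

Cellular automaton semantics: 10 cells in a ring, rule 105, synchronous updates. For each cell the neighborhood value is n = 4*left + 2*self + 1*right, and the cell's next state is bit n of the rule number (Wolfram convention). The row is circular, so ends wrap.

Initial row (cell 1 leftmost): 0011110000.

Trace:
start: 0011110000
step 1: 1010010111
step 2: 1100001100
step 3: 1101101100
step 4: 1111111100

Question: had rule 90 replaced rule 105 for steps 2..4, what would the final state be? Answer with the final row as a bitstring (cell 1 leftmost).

(re-executing steps 2..4 under rule 90; state before step 2: 1010010111)
step 2: 1001100100
step 3: 0111111011
step 4: 0100001011

0100001011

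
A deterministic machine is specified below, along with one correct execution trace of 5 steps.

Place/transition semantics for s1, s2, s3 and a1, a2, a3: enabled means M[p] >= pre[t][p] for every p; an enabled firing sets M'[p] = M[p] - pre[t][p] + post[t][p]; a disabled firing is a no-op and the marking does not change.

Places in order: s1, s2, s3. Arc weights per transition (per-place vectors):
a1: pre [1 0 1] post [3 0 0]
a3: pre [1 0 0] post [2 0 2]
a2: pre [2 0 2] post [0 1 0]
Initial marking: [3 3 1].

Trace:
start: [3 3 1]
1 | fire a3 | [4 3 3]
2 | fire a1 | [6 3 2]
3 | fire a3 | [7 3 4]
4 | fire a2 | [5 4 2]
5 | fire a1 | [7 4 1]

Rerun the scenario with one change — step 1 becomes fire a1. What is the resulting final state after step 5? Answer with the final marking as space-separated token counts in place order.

(re-executing from step 1 with the substitution; state before step 1: [3 3 1])
1 | fire a1 | [5 3 0]
2 | fire a1 | [5 3 0]
3 | fire a3 | [6 3 2]
4 | fire a2 | [4 4 0]
5 | fire a1 | [4 4 0]

4 4 0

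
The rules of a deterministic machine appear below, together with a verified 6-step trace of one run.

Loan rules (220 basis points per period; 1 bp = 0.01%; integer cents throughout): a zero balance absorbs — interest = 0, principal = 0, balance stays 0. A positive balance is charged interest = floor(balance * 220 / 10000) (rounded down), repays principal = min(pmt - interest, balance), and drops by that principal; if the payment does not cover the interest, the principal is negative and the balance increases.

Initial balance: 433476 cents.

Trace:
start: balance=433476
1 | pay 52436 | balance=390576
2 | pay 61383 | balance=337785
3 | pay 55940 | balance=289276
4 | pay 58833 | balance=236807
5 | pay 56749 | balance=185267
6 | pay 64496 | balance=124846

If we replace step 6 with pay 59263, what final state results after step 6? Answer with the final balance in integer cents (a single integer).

(re-executing from step 6 with the substitution; state before step 6: balance=185267)
6 | pay 59263 | balance=130079

130079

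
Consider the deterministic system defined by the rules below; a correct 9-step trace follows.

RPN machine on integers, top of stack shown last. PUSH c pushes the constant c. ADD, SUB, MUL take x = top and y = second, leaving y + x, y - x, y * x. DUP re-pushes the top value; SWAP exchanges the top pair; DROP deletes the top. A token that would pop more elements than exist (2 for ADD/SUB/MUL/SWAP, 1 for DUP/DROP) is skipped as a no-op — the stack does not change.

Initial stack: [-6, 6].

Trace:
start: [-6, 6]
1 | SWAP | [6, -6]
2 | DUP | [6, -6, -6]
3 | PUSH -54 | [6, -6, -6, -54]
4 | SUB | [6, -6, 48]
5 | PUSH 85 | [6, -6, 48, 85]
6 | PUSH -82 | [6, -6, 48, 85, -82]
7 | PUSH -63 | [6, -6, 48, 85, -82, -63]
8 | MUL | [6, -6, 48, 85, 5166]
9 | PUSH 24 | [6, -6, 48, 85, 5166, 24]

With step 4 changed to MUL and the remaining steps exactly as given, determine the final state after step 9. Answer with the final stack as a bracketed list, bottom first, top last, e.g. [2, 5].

[6, -6, 324, 85, 5166, 24]

(re-executing from step 4 with the substitution; state before step 4: [6, -6, -6, -54])
4 | MUL | [6, -6, 324]
5 | PUSH 85 | [6, -6, 324, 85]
6 | PUSH -82 | [6, -6, 324, 85, -82]
7 | PUSH -63 | [6, -6, 324, 85, -82, -63]
8 | MUL | [6, -6, 324, 85, 5166]
9 | PUSH 24 | [6, -6, 324, 85, 5166, 24]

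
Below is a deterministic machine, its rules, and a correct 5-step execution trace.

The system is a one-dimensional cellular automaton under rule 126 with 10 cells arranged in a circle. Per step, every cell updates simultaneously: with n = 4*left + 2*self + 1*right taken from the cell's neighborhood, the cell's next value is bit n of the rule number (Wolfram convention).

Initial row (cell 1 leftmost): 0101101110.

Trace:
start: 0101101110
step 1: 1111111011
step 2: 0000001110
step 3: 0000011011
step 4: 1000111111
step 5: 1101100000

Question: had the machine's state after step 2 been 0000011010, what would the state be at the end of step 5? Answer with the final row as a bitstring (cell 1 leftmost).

state after step 2 := 0000011010
step 3: 0000111111
step 4: 1001100001
step 5: 1111110011

1111110011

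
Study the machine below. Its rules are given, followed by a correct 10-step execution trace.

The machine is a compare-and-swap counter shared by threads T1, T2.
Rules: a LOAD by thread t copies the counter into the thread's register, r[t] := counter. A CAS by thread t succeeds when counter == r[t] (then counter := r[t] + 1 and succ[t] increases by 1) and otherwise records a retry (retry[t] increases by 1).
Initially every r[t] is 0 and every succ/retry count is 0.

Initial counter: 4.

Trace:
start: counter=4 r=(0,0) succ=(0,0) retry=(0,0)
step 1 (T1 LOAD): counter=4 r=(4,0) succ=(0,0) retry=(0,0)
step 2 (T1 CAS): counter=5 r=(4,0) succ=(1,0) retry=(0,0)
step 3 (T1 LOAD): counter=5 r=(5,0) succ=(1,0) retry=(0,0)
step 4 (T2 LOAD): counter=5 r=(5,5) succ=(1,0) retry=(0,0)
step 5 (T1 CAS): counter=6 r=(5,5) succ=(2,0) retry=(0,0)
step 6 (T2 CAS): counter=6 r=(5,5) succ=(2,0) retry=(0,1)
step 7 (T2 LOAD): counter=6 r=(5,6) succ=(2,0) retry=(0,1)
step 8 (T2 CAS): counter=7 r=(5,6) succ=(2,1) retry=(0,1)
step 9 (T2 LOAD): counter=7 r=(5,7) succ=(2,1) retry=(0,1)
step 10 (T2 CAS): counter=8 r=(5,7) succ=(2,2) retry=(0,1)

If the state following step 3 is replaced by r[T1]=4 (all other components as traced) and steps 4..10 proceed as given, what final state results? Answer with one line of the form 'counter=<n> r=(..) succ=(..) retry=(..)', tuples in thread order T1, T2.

state after step 3 := counter=5 r=(4,0) succ=(1,0) retry=(0,0)
step 4 (T2 LOAD): counter=5 r=(4,5) succ=(1,0) retry=(0,0)
step 5 (T1 CAS): counter=5 r=(4,5) succ=(1,0) retry=(1,0)
step 6 (T2 CAS): counter=6 r=(4,5) succ=(1,1) retry=(1,0)
step 7 (T2 LOAD): counter=6 r=(4,6) succ=(1,1) retry=(1,0)
step 8 (T2 CAS): counter=7 r=(4,6) succ=(1,2) retry=(1,0)
step 9 (T2 LOAD): counter=7 r=(4,7) succ=(1,2) retry=(1,0)
step 10 (T2 CAS): counter=8 r=(4,7) succ=(1,3) retry=(1,0)

counter=8 r=(4,7) succ=(1,3) retry=(1,0)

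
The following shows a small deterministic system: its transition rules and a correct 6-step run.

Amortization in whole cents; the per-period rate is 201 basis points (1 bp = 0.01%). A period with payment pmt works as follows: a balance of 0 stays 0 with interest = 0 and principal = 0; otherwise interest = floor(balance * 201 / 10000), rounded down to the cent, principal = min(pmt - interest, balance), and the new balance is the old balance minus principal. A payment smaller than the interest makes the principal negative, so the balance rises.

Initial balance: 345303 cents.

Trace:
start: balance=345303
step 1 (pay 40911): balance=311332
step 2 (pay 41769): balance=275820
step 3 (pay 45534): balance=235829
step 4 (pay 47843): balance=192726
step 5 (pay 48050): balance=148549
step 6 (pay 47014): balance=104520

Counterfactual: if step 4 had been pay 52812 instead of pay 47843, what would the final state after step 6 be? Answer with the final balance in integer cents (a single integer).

(re-executing from step 4 with the substitution; state before step 4: balance=235829)
step 4 (pay 52812): balance=187757
step 5 (pay 48050): balance=143480
step 6 (pay 47014): balance=99349

99349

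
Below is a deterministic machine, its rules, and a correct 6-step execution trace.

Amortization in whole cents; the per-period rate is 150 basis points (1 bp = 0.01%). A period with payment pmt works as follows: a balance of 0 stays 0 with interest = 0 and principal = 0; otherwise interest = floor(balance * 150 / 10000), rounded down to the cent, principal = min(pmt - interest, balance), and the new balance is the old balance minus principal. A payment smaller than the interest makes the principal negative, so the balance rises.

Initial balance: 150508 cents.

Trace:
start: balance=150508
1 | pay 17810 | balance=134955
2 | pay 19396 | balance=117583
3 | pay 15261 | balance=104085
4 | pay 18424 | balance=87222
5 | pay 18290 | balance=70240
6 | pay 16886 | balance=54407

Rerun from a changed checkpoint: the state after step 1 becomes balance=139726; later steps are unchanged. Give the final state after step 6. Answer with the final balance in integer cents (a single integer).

state after step 1 := balance=139726
2 | pay 19396 | balance=122425
3 | pay 15261 | balance=109000
4 | pay 18424 | balance=92211
5 | pay 18290 | balance=75304
6 | pay 16886 | balance=59547

59547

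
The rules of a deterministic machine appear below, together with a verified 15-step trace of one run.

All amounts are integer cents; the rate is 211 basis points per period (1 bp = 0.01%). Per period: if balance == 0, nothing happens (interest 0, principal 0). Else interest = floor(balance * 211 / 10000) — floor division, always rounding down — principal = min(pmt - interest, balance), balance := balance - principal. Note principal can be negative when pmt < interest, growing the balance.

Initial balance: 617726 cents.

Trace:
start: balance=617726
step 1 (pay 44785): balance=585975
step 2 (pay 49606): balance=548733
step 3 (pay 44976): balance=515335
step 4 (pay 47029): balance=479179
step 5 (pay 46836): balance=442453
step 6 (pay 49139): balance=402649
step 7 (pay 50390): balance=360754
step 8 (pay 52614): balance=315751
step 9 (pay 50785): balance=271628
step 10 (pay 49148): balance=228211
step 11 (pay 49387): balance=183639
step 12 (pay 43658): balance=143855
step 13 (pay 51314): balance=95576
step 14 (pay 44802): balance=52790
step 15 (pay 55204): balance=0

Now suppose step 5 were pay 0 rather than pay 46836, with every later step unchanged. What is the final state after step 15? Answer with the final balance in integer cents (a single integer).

(re-executing from step 5 with the substitution; state before step 5: balance=479179)
step 5 (pay 0): balance=489289
step 6 (pay 49139): balance=450473
step 7 (pay 50390): balance=409587
step 8 (pay 52614): balance=365615
step 9 (pay 50785): balance=322544
step 10 (pay 49148): balance=280201
step 11 (pay 49387): balance=236726
step 12 (pay 43658): balance=198062
step 13 (pay 51314): balance=150927
step 14 (pay 44802): balance=109309
step 15 (pay 55204): balance=56411

56411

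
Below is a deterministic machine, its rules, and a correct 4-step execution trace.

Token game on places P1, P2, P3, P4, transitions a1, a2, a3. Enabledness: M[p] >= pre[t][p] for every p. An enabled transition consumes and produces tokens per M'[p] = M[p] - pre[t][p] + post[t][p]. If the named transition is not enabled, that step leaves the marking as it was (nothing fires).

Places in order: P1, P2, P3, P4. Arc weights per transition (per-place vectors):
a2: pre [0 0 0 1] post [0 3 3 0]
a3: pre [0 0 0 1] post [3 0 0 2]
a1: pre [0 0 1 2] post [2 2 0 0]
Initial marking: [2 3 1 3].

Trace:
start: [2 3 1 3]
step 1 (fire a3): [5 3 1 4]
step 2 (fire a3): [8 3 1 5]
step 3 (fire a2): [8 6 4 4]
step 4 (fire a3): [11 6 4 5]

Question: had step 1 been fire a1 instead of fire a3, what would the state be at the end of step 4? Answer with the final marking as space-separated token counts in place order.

10 8 3 2

(re-executing from step 1 with the substitution; state before step 1: [2 3 1 3])
step 1 (fire a1): [4 5 0 1]
step 2 (fire a3): [7 5 0 2]
step 3 (fire a2): [7 8 3 1]
step 4 (fire a3): [10 8 3 2]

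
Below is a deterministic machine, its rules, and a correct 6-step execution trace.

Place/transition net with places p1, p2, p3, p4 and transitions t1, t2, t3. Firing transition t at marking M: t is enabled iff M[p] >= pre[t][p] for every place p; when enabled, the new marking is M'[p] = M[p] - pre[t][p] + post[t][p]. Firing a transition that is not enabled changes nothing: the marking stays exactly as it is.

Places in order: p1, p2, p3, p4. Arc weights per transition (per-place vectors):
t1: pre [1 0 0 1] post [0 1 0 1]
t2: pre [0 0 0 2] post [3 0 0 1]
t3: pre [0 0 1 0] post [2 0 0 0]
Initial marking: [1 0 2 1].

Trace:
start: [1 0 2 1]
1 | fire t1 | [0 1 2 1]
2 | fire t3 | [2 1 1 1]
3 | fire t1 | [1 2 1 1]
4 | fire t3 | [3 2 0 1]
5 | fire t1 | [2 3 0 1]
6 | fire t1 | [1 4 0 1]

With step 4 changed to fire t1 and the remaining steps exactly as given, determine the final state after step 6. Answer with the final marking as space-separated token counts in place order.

0 3 1 1

(re-executing from step 4 with the substitution; state before step 4: [1 2 1 1])
4 | fire t1 | [0 3 1 1]
5 | fire t1 | [0 3 1 1]
6 | fire t1 | [0 3 1 1]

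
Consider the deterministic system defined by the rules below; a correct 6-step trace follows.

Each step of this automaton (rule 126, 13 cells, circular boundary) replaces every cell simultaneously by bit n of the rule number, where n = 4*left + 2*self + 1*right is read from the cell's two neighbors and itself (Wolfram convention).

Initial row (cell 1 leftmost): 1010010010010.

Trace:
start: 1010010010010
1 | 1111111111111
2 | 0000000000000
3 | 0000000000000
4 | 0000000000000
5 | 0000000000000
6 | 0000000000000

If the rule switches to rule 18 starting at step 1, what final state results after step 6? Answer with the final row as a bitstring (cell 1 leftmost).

0010001100010

(re-executing steps 1..6 under rule 18; state before step 1: 1010010010010)
1 | 0001101101100
2 | 0010000000010
3 | 0101000000101
4 | 0000100001000
5 | 0001010010100
6 | 0010001100010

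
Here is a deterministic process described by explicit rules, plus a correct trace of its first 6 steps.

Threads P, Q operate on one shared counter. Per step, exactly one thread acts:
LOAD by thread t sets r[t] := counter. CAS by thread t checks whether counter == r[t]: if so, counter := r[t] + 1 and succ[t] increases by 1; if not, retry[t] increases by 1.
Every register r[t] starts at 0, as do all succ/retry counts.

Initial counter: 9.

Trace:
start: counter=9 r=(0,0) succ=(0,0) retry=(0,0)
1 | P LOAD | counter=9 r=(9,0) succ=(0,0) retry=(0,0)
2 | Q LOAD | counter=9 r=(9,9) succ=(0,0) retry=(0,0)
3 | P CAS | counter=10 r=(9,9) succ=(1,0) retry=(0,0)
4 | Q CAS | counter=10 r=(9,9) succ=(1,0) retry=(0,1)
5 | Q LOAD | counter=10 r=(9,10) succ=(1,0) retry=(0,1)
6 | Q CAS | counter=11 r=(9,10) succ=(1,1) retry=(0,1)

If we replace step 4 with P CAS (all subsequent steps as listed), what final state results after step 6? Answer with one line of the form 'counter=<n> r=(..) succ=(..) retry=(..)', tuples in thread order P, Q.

(re-executing from step 4 with the substitution; state before step 4: counter=10 r=(9,9) succ=(1,0) retry=(0,0))
4 | P CAS | counter=10 r=(9,9) succ=(1,0) retry=(1,0)
5 | Q LOAD | counter=10 r=(9,10) succ=(1,0) retry=(1,0)
6 | Q CAS | counter=11 r=(9,10) succ=(1,1) retry=(1,0)

counter=11 r=(9,10) succ=(1,1) retry=(1,0)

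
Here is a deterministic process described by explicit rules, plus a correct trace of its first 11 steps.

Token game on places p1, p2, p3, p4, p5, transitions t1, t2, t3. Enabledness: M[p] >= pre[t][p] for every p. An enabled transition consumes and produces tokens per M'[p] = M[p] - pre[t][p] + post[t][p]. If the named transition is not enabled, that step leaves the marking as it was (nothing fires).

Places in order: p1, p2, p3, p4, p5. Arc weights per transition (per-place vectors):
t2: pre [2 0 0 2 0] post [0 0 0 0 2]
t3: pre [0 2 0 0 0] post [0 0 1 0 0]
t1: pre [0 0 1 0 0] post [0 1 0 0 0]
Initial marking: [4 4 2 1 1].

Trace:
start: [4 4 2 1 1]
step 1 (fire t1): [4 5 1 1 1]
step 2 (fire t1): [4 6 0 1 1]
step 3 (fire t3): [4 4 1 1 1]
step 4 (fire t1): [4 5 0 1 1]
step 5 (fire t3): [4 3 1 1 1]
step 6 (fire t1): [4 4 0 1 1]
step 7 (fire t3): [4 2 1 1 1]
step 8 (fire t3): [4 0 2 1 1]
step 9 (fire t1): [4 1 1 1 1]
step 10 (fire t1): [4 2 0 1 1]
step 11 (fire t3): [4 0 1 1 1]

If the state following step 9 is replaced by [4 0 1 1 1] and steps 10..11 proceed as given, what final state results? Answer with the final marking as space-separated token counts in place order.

state after step 9 := [4 0 1 1 1]
step 10 (fire t1): [4 1 0 1 1]
step 11 (fire t3): [4 1 0 1 1]

4 1 0 1 1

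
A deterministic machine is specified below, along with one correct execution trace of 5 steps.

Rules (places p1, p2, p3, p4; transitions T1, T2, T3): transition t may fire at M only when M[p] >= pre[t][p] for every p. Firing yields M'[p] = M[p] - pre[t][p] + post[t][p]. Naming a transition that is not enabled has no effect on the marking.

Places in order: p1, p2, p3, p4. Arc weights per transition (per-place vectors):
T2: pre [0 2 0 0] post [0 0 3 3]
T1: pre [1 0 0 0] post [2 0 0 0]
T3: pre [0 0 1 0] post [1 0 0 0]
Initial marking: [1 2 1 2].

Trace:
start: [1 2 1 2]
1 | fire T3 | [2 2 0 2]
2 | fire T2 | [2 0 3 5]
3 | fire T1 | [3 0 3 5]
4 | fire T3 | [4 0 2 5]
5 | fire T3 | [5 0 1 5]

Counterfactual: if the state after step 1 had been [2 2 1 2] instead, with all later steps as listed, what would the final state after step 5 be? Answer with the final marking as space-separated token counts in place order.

5 0 2 5

state after step 1 := [2 2 1 2]
2 | fire T2 | [2 0 4 5]
3 | fire T1 | [3 0 4 5]
4 | fire T3 | [4 0 3 5]
5 | fire T3 | [5 0 2 5]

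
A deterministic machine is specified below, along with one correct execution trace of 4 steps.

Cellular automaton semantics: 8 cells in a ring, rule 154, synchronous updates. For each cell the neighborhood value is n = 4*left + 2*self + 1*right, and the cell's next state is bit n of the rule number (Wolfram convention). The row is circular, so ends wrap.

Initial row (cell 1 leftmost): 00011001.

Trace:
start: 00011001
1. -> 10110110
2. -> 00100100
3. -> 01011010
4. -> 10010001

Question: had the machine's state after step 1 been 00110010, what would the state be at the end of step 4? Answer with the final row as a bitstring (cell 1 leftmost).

10110100

state after step 1 := 00110010
2. -> 01101101
3. -> 01001000
4. -> 10110100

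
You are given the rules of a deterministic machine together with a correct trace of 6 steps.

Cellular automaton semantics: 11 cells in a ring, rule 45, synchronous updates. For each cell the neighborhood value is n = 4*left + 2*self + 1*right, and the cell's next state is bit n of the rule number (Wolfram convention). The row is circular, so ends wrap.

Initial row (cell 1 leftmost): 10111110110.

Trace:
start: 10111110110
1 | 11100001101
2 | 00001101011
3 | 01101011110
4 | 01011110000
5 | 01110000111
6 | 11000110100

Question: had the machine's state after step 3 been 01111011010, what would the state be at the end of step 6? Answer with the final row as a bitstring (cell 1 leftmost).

state after step 3 := 01111011010
4 | 01000110110
5 | 01010101100
6 | 01111111001

01111111001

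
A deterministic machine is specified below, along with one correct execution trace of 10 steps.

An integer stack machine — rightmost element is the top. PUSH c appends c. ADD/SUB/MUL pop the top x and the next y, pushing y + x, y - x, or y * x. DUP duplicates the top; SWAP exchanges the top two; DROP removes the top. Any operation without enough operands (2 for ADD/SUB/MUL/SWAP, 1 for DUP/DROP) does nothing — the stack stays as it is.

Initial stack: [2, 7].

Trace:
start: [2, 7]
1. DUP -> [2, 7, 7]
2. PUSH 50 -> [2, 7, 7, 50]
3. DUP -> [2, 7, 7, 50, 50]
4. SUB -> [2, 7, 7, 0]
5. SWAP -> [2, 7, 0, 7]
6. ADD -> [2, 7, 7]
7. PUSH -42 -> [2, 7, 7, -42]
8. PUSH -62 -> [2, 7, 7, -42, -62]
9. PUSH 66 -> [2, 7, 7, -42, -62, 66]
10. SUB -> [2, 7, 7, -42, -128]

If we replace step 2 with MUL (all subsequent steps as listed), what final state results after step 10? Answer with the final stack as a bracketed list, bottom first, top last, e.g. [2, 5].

(re-executing from step 2 with the substitution; state before step 2: [2, 7, 7])
2. MUL -> [2, 49]
3. DUP -> [2, 49, 49]
4. SUB -> [2, 0]
5. SWAP -> [0, 2]
6. ADD -> [2]
7. PUSH -42 -> [2, -42]
8. PUSH -62 -> [2, -42, -62]
9. PUSH 66 -> [2, -42, -62, 66]
10. SUB -> [2, -42, -128]

[2, -42, -128]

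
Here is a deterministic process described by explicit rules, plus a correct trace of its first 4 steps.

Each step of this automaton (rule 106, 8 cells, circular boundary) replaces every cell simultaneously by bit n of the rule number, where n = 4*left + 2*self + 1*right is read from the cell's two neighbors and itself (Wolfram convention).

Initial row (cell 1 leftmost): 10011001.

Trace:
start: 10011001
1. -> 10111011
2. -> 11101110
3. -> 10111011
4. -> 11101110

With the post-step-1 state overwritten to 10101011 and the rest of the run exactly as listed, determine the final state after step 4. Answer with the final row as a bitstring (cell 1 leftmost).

00111000

state after step 1 := 10101011
2. -> 11010110
3. -> 11101111
4. -> 00111000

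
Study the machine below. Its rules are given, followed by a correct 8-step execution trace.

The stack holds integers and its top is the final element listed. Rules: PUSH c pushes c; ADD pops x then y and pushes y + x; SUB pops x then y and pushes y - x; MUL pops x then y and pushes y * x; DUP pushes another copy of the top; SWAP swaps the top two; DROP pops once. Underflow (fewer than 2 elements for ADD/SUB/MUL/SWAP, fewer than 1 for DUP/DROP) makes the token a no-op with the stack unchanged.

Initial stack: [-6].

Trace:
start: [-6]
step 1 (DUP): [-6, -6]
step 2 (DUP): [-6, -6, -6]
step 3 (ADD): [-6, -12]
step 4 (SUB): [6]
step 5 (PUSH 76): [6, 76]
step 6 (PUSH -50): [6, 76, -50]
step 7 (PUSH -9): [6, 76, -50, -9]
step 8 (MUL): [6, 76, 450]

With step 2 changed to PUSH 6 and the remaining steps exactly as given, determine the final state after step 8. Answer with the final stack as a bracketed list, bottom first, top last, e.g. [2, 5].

(re-executing from step 2 with the substitution; state before step 2: [-6, -6])
step 2 (PUSH 6): [-6, -6, 6]
step 3 (ADD): [-6, 0]
step 4 (SUB): [-6]
step 5 (PUSH 76): [-6, 76]
step 6 (PUSH -50): [-6, 76, -50]
step 7 (PUSH -9): [-6, 76, -50, -9]
step 8 (MUL): [-6, 76, 450]

[-6, 76, 450]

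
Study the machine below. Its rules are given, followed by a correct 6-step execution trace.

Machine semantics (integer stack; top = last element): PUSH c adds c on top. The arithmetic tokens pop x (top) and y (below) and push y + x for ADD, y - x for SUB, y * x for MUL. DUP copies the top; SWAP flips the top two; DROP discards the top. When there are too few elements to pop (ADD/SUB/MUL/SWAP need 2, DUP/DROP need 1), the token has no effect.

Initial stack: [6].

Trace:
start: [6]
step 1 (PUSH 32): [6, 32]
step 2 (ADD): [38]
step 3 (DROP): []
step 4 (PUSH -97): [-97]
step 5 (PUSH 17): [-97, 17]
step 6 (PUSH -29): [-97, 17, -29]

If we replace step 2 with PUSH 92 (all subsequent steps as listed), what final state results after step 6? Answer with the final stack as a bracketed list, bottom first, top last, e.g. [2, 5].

(re-executing from step 2 with the substitution; state before step 2: [6, 32])
step 2 (PUSH 92): [6, 32, 92]
step 3 (DROP): [6, 32]
step 4 (PUSH -97): [6, 32, -97]
step 5 (PUSH 17): [6, 32, -97, 17]
step 6 (PUSH -29): [6, 32, -97, 17, -29]

[6, 32, -97, 17, -29]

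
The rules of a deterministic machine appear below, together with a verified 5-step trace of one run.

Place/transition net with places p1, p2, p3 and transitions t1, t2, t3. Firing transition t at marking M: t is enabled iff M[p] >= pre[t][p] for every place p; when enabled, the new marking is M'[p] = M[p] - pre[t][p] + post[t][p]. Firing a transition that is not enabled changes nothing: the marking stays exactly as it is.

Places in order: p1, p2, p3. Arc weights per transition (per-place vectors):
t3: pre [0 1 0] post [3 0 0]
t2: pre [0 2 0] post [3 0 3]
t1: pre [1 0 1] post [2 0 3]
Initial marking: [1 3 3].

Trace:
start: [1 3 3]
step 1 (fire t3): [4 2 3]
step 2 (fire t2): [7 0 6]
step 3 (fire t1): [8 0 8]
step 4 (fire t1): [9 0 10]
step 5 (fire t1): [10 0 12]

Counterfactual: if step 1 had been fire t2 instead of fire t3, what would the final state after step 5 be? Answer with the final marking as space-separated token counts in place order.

7 1 12

(re-executing from step 1 with the substitution; state before step 1: [1 3 3])
step 1 (fire t2): [4 1 6]
step 2 (fire t2): [4 1 6]
step 3 (fire t1): [5 1 8]
step 4 (fire t1): [6 1 10]
step 5 (fire t1): [7 1 12]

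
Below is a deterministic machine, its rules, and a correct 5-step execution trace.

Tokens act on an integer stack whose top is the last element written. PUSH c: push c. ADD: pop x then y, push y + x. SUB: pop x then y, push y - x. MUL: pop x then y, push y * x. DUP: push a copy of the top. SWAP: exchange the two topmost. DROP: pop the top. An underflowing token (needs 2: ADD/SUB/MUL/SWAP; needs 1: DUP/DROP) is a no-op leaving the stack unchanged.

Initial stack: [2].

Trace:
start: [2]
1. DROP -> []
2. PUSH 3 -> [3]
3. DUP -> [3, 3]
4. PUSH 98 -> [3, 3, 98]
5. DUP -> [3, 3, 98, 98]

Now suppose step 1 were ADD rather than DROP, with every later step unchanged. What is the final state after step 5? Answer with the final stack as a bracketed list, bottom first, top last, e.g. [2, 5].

[2, 3, 3, 98, 98]

(re-executing from step 1 with the substitution; state before step 1: [2])
1. ADD -> [2]
2. PUSH 3 -> [2, 3]
3. DUP -> [2, 3, 3]
4. PUSH 98 -> [2, 3, 3, 98]
5. DUP -> [2, 3, 3, 98, 98]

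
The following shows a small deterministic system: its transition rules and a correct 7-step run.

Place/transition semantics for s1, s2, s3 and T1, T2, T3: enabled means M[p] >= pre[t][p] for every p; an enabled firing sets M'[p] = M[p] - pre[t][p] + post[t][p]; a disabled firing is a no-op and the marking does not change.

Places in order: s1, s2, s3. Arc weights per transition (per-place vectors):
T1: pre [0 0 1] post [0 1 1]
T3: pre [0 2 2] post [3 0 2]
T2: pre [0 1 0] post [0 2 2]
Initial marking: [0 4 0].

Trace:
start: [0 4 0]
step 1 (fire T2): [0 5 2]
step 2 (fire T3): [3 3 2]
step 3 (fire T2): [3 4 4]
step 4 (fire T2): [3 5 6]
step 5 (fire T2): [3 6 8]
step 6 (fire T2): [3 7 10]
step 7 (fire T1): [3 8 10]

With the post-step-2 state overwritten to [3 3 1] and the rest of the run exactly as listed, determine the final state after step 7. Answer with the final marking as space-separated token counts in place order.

state after step 2 := [3 3 1]
step 3 (fire T2): [3 4 3]
step 4 (fire T2): [3 5 5]
step 5 (fire T2): [3 6 7]
step 6 (fire T2): [3 7 9]
step 7 (fire T1): [3 8 9]

3 8 9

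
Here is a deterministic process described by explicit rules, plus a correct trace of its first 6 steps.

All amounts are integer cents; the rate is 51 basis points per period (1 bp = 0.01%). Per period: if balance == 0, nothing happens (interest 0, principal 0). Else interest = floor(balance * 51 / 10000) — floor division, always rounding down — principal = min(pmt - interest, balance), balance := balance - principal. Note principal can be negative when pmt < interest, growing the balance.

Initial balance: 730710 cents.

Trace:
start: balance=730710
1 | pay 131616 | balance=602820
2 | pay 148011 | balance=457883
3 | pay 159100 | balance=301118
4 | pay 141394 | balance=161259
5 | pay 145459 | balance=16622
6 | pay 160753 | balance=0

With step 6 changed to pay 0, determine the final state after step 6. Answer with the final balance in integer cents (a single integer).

16706

(re-executing from step 6 with the substitution; state before step 6: balance=16622)
6 | pay 0 | balance=16706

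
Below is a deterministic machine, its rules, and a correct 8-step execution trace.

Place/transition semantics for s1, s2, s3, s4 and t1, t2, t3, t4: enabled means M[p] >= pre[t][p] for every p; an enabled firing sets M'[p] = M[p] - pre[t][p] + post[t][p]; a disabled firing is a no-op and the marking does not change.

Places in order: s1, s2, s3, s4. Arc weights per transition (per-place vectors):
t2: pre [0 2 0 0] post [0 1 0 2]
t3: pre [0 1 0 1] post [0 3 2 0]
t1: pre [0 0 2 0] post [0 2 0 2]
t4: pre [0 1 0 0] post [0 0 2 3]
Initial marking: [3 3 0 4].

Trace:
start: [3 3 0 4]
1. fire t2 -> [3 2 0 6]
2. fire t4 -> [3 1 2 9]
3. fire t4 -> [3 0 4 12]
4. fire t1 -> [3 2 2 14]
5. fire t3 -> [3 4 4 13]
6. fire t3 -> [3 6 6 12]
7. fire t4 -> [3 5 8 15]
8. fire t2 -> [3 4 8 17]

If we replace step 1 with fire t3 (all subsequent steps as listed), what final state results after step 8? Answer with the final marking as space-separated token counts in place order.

(re-executing from step 1 with the substitution; state before step 1: [3 3 0 4])
1. fire t3 -> [3 5 2 3]
2. fire t4 -> [3 4 4 6]
3. fire t4 -> [3 3 6 9]
4. fire t1 -> [3 5 4 11]
5. fire t3 -> [3 7 6 10]
6. fire t3 -> [3 9 8 9]
7. fire t4 -> [3 8 10 12]
8. fire t2 -> [3 7 10 14]

3 7 10 14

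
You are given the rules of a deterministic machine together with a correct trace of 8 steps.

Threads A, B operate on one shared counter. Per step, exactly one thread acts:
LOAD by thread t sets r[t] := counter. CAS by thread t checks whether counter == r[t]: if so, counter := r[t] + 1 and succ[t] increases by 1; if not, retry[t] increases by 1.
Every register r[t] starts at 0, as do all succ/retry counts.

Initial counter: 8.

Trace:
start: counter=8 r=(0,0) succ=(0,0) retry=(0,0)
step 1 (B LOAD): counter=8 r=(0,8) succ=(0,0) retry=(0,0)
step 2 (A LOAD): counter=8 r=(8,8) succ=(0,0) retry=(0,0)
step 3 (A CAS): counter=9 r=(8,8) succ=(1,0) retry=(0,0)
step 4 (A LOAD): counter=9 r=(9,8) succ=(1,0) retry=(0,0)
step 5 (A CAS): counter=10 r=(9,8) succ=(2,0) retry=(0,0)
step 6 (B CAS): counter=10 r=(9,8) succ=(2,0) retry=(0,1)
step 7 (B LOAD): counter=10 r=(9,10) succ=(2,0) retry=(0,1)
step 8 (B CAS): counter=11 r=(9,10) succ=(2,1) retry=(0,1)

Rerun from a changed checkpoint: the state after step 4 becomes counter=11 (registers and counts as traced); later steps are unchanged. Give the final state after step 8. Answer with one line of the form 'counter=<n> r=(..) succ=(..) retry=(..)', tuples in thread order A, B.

state after step 4 := counter=11 r=(9,8) succ=(1,0) retry=(0,0)
step 5 (A CAS): counter=11 r=(9,8) succ=(1,0) retry=(1,0)
step 6 (B CAS): counter=11 r=(9,8) succ=(1,0) retry=(1,1)
step 7 (B LOAD): counter=11 r=(9,11) succ=(1,0) retry=(1,1)
step 8 (B CAS): counter=12 r=(9,11) succ=(1,1) retry=(1,1)

counter=12 r=(9,11) succ=(1,1) retry=(1,1)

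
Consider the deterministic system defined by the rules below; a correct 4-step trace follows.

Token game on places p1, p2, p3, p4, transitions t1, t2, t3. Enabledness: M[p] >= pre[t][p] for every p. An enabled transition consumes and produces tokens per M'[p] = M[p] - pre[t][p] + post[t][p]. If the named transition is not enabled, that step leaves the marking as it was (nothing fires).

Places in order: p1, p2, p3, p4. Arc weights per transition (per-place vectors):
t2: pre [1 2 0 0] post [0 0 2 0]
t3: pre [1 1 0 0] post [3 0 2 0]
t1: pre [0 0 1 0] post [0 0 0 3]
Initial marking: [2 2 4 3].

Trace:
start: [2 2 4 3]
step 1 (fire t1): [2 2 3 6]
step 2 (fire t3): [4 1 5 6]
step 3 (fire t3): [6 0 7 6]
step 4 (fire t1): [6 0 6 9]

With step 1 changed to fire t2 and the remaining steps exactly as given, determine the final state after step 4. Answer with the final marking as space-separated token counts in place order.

1 0 5 6

(re-executing from step 1 with the substitution; state before step 1: [2 2 4 3])
step 1 (fire t2): [1 0 6 3]
step 2 (fire t3): [1 0 6 3]
step 3 (fire t3): [1 0 6 3]
step 4 (fire t1): [1 0 5 6]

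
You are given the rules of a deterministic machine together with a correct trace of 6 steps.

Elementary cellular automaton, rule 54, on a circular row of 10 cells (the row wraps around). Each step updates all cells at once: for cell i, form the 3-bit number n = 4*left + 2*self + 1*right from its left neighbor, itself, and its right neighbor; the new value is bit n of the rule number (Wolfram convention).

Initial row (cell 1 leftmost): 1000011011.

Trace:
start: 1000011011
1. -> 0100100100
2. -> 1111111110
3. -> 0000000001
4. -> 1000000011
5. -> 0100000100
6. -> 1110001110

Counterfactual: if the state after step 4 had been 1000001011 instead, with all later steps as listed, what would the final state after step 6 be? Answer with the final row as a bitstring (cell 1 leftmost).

state after step 4 := 1000001011
5. -> 0100011100
6. -> 1110100010

1110100010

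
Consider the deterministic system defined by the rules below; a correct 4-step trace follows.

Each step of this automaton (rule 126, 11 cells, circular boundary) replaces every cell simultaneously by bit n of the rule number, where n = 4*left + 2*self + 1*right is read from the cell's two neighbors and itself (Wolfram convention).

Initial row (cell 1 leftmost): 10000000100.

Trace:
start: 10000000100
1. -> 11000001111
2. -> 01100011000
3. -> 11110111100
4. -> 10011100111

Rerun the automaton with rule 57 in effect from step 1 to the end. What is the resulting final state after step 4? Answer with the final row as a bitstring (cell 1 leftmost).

01100010010

(re-executing steps 1..4 under rule 57; state before step 1: 10000000100)
1. -> 01111110010
2. -> 01000001001
3. -> 10111100100
4. -> 01100010010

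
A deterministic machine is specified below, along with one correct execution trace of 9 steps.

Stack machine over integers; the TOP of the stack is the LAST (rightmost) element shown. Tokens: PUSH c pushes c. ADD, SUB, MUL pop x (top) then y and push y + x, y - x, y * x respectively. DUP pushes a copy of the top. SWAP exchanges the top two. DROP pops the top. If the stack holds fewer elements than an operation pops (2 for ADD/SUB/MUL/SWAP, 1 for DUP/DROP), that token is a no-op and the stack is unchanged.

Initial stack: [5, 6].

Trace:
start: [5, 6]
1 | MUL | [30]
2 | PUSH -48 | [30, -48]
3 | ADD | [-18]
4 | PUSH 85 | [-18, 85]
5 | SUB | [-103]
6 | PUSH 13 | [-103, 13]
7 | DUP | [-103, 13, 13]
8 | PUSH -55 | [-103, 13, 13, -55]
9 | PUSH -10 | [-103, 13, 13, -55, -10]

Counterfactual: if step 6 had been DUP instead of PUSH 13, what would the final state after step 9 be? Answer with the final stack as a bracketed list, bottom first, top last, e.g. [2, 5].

[-103, -103, -103, -55, -10]

(re-executing from step 6 with the substitution; state before step 6: [-103])
6 | DUP | [-103, -103]
7 | DUP | [-103, -103, -103]
8 | PUSH -55 | [-103, -103, -103, -55]
9 | PUSH -10 | [-103, -103, -103, -55, -10]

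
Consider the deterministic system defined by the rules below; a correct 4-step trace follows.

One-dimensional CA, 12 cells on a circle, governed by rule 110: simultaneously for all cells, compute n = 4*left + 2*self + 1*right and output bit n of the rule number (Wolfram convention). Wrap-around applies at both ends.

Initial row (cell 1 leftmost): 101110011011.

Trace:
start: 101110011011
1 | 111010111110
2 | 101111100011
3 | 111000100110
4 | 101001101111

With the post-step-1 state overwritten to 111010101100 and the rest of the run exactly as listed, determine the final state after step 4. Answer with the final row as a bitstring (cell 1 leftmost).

state after step 1 := 111010101100
2 | 101111111101
3 | 111000000111
4 | 001000001100

001000001100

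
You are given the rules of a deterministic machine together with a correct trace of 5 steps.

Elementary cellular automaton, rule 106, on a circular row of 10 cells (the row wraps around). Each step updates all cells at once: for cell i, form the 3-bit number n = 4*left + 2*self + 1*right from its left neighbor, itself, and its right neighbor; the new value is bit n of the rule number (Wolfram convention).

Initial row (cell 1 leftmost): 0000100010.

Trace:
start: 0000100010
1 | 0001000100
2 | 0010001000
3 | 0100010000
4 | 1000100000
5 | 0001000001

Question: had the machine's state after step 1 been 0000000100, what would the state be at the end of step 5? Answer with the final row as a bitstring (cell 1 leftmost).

state after step 1 := 0000000100
2 | 0000001000
3 | 0000010000
4 | 0000100000
5 | 0001000000

0001000000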